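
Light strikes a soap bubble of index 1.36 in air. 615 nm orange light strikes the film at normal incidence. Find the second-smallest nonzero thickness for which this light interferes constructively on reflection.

Top surface (1.0 → 1.36): reflection off a higher-index medium gives a half-wave phase shift.
Ray reflecting at the bottom interface goes from n = 1.36 toward n = 1.0: no phase shift.
Exactly one π shift → a net half-wave offset.
With one net inversion, constructive interference in reflection requires 2 n t = (m + ½) λ.
The second-smallest nonzero thickness corresponds to m = 1: t = (m + ½) λ / (2 n) = 1.50 × 615 / (2 × 1.36) = 339 nm.

339 nm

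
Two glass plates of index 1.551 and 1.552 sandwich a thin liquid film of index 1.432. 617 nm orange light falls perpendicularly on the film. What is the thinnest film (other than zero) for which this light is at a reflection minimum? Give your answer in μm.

At the upper boundary (n = 1.551 to n = 1.432) the reflected ray undergoes no phase shift.
At the lower boundary (n = 1.432 to n = 1.552) the reflected ray undergoes a half-wave phase shift.
The two reflections differ by half a wavelength.
So the condition for destructive reflection is 2 n t = m λ.
Minimum nonzero at m = 1: t = λ / (2 n) = 617 / (2 × 1.432) = 215 nm.

0.215 μm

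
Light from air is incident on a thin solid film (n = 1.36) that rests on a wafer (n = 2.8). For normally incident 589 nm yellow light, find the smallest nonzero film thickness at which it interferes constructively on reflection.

217 nm

At the upper boundary (n = 1.0 to n = 1.36) the reflected ray undergoes a half-wave phase shift.
Bottom surface (1.36 → 2.8): reflection off a higher-index medium gives a half-wave phase shift.
Zero or two π shifts → no net half-wave offset.
For maximum reflection here: 2 n t = m λ.
Minimum nonzero at m = 1: t = λ / (2 n) = 589 / (2 × 1.36) = 217 nm.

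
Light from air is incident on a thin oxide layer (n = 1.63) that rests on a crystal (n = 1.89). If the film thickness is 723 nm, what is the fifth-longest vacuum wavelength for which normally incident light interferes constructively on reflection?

Ray reflecting at the top interface goes from n = 1.0 toward n = 1.63: a half-wave phase shift.
At the lower boundary (n = 1.63 to n = 1.89) the reflected ray undergoes a half-wave phase shift.
The two reflections carry the same phase change, so no net offset.
For strong reflection here: 2 n t = m λ.
λ = 2 n t / m. The fifth-longest wavelength is m = 5: λ = 2 × 1.63 × 723 / 5.00 = 471 nm.

471 nm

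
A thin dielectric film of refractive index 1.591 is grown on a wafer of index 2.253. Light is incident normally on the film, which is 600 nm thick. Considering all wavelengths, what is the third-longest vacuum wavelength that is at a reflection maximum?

At the upper boundary (n = 1.0 to n = 1.591) the reflected ray undergoes a half-wave phase shift.
At the lower boundary (n = 1.591 to n = 2.253) the reflected ray undergoes a half-wave phase shift.
Zero or two π shifts → no net half-wave offset.
With no net inversion, constructive interference in reflection requires 2 n t = m λ.
λ = 2 n t / m. The third-longest wavelength is m = 3: λ = 2 × 1.591 × 600 / 3.00 = 636 nm.

636 nm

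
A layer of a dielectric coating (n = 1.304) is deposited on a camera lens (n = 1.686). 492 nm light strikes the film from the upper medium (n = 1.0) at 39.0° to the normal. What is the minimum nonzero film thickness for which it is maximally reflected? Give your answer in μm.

At the upper boundary (n = 1.0 to n = 1.304) the reflected ray undergoes a half-wave phase shift.
Ray reflecting at the bottom interface goes from n = 1.304 toward n = 1.686: a half-wave phase shift.
Net: no relative phase inversion (both shifts match).
For bright reflection here: 2 n t cos θ_r = m λ.
Snell's law: 1.0 sin 39.0° = 1.304 sin θ_r → sin θ_r = 0.483, cos θ_r = 0.876.
Minimum nonzero at m = 1: t = λ / (2 n cos θ_r) = 492 / (2 × 1.304 × 0.876) = 215 nm.

0.215 μm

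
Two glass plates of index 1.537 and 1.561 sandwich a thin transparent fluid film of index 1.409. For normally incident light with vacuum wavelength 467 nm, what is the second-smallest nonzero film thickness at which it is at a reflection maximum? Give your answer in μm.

Ray reflecting at the top interface goes from n = 1.537 toward n = 1.409: no phase shift.
Ray reflecting at the bottom interface goes from n = 1.409 toward n = 1.561: a half-wave phase shift.
The two reflections differ by half a wavelength.
So the condition for constructive reflection is 2 n t = (m + ½) λ.
The second-smallest nonzero thickness corresponds to m = 1: t = (m + ½) λ / (2 n) = 1.50 × 467 / (2 × 1.409) = 249 nm.

0.249 μm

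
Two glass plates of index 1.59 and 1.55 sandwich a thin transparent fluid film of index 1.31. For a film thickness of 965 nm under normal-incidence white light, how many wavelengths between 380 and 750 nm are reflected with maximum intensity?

4

At the upper boundary (n = 1.59 to n = 1.31) the reflected ray undergoes no phase shift.
At the lower boundary (n = 1.31 to n = 1.55) the reflected ray undergoes a half-wave phase shift.
Net: one phase inversion between the two reflected rays.
For maximum reflection here: 2 n t = (m + ½) λ.
λ = 2 n t / (m + ½) = 2528 / (m + ½) nm.
m=2: 1011 nm (IR); m=3: 722 nm (visible); m=4: 562 nm (visible); m=5: 460 nm (visible); m=6: 389 nm (visible); m=7: 337 nm (UV).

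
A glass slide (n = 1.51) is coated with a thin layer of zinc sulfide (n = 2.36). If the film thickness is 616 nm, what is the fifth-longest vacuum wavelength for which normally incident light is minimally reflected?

At the upper boundary (n = 1.0 to n = 2.36) the reflected ray undergoes a half-wave phase shift.
At the lower boundary (n = 2.36 to n = 1.51) the reflected ray undergoes no phase shift.
The two reflections differ by half a wavelength.
So the condition for destructive reflection is 2 n t = m λ.
λ = 2 n t / m. The fifth-longest wavelength is m = 5: λ = 2 × 2.36 × 616 / 5.00 = 582 nm.

582 nm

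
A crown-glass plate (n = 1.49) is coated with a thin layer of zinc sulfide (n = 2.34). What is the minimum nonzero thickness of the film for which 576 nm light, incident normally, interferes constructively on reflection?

Top surface (1.0 → 2.34): reflection off a higher-index medium gives a half-wave phase shift.
Ray reflecting at the bottom interface goes from n = 2.34 toward n = 1.49: no phase shift.
Net: one phase inversion between the two reflected rays.
With one net inversion, constructive interference in reflection requires 2 n t = (m + ½) λ.
Minimum at m = 0: t = λ / (4 n) = 576 / (4 × 2.34) = 61.5 nm.

61.5 nm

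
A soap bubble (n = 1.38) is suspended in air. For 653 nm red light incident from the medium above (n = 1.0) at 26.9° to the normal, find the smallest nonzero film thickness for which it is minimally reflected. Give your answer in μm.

0.250 μm

Ray reflecting at the top interface goes from n = 1.0 toward n = 1.38: a half-wave phase shift.
Ray reflecting at the bottom interface goes from n = 1.38 toward n = 1.0: no phase shift.
Exactly one π shift → a net half-wave offset.
With one net inversion, destructive interference in reflection requires 2 n t cos θ_r = m λ.
Snell's law: 1.0 sin 26.9° = 1.38 sin θ_r → sin θ_r = 0.328, cos θ_r = 0.945.
Minimum nonzero at m = 1: t = λ / (2 n cos θ_r) = 653 / (2 × 1.38 × 0.945) = 250 nm.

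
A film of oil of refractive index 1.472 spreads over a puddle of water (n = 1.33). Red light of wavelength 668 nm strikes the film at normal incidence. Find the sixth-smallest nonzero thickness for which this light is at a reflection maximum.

At the upper boundary (n = 1.0 to n = 1.472) the reflected ray undergoes a half-wave phase shift.
Ray reflecting at the bottom interface goes from n = 1.472 toward n = 1.33: no phase shift.
Net: one phase inversion between the two reflected rays.
So the condition for constructive reflection is 2 n t = (m + ½) λ.
The sixth-smallest nonzero thickness corresponds to m = 5: t = (m + ½) λ / (2 n) = 5.50 × 668 / (2 × 1.472) = 1248 nm.

1248 nm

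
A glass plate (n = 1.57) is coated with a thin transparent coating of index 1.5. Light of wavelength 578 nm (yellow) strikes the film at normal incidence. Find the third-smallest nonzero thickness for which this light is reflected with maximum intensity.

Ray reflecting at the top interface goes from n = 1.0 toward n = 1.5: a half-wave phase shift.
At the lower boundary (n = 1.5 to n = 1.57) the reflected ray undergoes a half-wave phase shift.
The two reflections carry the same phase change, so no net offset.
For strong reflection here: 2 n t = m λ.
The third-smallest nonzero thickness corresponds to m = 3: t = m λ / (2 n) = 3.00 × 578 / (2 × 1.5) = 578 nm.

578 nm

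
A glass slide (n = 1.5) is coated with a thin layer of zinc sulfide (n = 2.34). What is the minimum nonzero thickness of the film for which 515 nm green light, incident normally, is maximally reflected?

55.0 nm

Ray reflecting at the top interface goes from n = 1.0 toward n = 2.34: a half-wave phase shift.
At the lower boundary (n = 2.34 to n = 1.5) the reflected ray undergoes no phase shift.
Exactly one π shift → a net half-wave offset.
With one net inversion, constructive interference in reflection requires 2 n t = (m + ½) λ.
Minimum at m = 0: t = λ / (4 n) = 515 / (4 × 2.34) = 55.0 nm.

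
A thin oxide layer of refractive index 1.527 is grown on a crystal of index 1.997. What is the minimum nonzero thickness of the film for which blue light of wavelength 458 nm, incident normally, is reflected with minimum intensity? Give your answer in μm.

At the upper boundary (n = 1.0 to n = 1.527) the reflected ray undergoes a half-wave phase shift.
Bottom surface (1.527 → 1.997): reflection off a higher-index medium gives a half-wave phase shift.
The two reflections carry the same phase change, so no net offset.
With no net inversion, destructive interference in reflection requires 2 n t = (m + ½) λ.
Minimum at m = 0: t = λ / (4 n) = 458 / (4 × 1.527) = 75.0 nm.

0.0750 μm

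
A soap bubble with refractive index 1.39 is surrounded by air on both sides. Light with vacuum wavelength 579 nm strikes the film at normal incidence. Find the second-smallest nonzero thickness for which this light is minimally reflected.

417 nm

At the upper boundary (n = 1.0 to n = 1.39) the reflected ray undergoes a half-wave phase shift.
Bottom surface (1.39 → 1.0): reflection off a lower-index medium gives no phase shift.
Exactly one π shift → a net half-wave offset.
With one net inversion, destructive interference in reflection requires 2 n t = m λ.
The second-smallest nonzero thickness corresponds to m = 2: t = m λ / (2 n) = 2.00 × 579 / (2 × 1.39) = 417 nm.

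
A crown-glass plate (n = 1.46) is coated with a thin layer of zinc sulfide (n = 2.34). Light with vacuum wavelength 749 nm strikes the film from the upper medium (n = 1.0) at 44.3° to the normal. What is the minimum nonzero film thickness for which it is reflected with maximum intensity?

Ray reflecting at the top interface goes from n = 1.0 toward n = 2.34: a half-wave phase shift.
Bottom surface (2.34 → 1.46): reflection off a lower-index medium gives no phase shift.
Exactly one π shift → a net half-wave offset.
With one net inversion, constructive interference in reflection requires 2 n t cos θ_r = (m + ½) λ.
Snell's law: 1.0 sin 44.3° = 2.34 sin θ_r → sin θ_r = 0.298, cos θ_r = 0.954.
Minimum at m = 0: t = λ / (4 n cos θ_r) = 749 / (4 × 2.34 × 0.954) = 83.8 nm.

83.8 nm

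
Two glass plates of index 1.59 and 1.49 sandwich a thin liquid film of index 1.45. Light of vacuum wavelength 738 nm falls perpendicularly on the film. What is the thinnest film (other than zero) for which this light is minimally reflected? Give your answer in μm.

Ray reflecting at the top interface goes from n = 1.59 toward n = 1.45: no phase shift.
Ray reflecting at the bottom interface goes from n = 1.45 toward n = 1.49: a half-wave phase shift.
Exactly one π shift → a net half-wave offset.
With one net inversion, destructive interference in reflection requires 2 n t = m λ.
Minimum nonzero at m = 1: t = λ / (2 n) = 738 / (2 × 1.45) = 254 nm.

0.254 μm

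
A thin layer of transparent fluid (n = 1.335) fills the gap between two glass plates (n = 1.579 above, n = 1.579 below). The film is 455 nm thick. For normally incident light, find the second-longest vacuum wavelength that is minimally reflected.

At the upper boundary (n = 1.579 to n = 1.335) the reflected ray undergoes no phase shift.
At the lower boundary (n = 1.335 to n = 1.579) the reflected ray undergoes a half-wave phase shift.
Exactly one π shift → a net half-wave offset.
With one net inversion, destructive interference in reflection requires 2 n t = m λ.
λ = 2 n t / m. The second-longest wavelength is m = 2: λ = 2 × 1.335 × 455 / 2.00 = 607 nm.

607 nm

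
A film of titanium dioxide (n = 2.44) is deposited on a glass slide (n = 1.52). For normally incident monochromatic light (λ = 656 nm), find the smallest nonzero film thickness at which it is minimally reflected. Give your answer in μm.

Top surface (1.0 → 2.44): reflection off a higher-index medium gives a half-wave phase shift.
Ray reflecting at the bottom interface goes from n = 2.44 toward n = 1.52: no phase shift.
Net: one phase inversion between the two reflected rays.
So the condition for destructive reflection is 2 n t = m λ.
Minimum nonzero at m = 1: t = λ / (2 n) = 656 / (2 × 2.44) = 134 nm.

0.134 μm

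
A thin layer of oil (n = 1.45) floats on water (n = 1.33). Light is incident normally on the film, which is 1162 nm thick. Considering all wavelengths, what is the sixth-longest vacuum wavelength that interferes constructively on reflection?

613 nm

Top surface (1.0 → 1.45): reflection off a higher-index medium gives a half-wave phase shift.
At the lower boundary (n = 1.45 to n = 1.33) the reflected ray undergoes no phase shift.
Net: one phase inversion between the two reflected rays.
For strong reflection here: 2 n t = (m + ½) λ.
λ = 2 n t / (m + ½). The sixth-longest wavelength is m = 5: λ = 2 × 1.45 × 1162 / 5.50 = 613 nm.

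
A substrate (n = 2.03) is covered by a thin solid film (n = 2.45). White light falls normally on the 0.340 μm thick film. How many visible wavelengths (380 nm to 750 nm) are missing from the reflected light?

2

At the upper boundary (n = 1.0 to n = 2.45) the reflected ray undergoes a half-wave phase shift.
Ray reflecting at the bottom interface goes from n = 2.45 toward n = 2.03: no phase shift.
The two reflections differ by half a wavelength.
For weak reflection here: 2 n t = m λ.
λ = 2 n t / m = 1666 / m nm.
m=2: 833 nm (IR); m=3: 555 nm (visible); m=4: 417 nm (visible); m=5: 333 nm (UV).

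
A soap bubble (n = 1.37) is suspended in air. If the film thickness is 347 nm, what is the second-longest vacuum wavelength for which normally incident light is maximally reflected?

634 nm

Ray reflecting at the top interface goes from n = 1.0 toward n = 1.37: a half-wave phase shift.
Ray reflecting at the bottom interface goes from n = 1.37 toward n = 1.0: no phase shift.
Exactly one π shift → a net half-wave offset.
So the condition for constructive reflection is 2 n t = (m + ½) λ.
λ = 2 n t / (m + ½). The second-longest wavelength is m = 1: λ = 2 × 1.37 × 347 / 1.50 = 634 nm.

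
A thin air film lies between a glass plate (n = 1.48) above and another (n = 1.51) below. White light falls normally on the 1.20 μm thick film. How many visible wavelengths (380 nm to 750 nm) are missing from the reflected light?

Top surface (1.48 → 1.0): reflection off a lower-index medium gives no phase shift.
At the lower boundary (n = 1.0 to n = 1.51) the reflected ray undergoes a half-wave phase shift.
Exactly one π shift → a net half-wave offset.
For minimum reflection here: 2 n t = m λ.
λ = 2 n t / m = 2400 / m nm.
m=3: 800 nm (IR); m=4: 600 nm (visible); m=5: 480 nm (visible); m=6: 400 nm (visible); m=7: 343 nm (UV).

3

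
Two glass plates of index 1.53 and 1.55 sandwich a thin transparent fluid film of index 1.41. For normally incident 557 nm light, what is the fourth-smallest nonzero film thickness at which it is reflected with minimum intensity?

790 nm

Ray reflecting at the top interface goes from n = 1.53 toward n = 1.41: no phase shift.
At the lower boundary (n = 1.41 to n = 1.55) the reflected ray undergoes a half-wave phase shift.
Exactly one π shift → a net half-wave offset.
So the condition for destructive reflection is 2 n t = m λ.
The fourth-smallest nonzero thickness corresponds to m = 4: t = m λ / (2 n) = 4.00 × 557 / (2 × 1.41) = 790 nm.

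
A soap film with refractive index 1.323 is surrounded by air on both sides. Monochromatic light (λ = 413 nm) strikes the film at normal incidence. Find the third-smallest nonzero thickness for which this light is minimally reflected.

Top surface (1.0 → 1.323): reflection off a higher-index medium gives a half-wave phase shift.
Bottom surface (1.323 → 1.0): reflection off a lower-index medium gives no phase shift.
The two reflections differ by half a wavelength.
So the condition for destructive reflection is 2 n t = m λ.
The third-smallest nonzero thickness corresponds to m = 3: t = m λ / (2 n) = 3.00 × 413 / (2 × 1.323) = 468 nm.

468 nm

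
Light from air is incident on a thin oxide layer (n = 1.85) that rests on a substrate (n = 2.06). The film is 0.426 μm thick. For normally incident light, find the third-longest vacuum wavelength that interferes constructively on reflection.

At the upper boundary (n = 1.0 to n = 1.85) the reflected ray undergoes a half-wave phase shift.
Bottom surface (1.85 → 2.06): reflection off a higher-index medium gives a half-wave phase shift.
Net: no relative phase inversion (both shifts match).
For maximum reflection here: 2 n t = m λ.
λ = 2 n t / m. The third-longest wavelength is m = 3: λ = 2 × 1.85 × 426 / 3.00 = 525 nm.

525 nm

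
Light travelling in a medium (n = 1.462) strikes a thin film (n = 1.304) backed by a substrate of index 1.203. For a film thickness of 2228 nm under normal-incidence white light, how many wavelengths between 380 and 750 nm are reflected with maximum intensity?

At the upper boundary (n = 1.462 to n = 1.304) the reflected ray undergoes no phase shift.
At the lower boundary (n = 1.304 to n = 1.203) the reflected ray undergoes no phase shift.
Zero or two π shifts → no net half-wave offset.
With no net inversion, constructive interference in reflection requires 2 n t = m λ.
λ = 2 n t / m = 5811 / m nm.
m=7: 830 nm (IR); m=8: 726 nm (visible); m=9: 646 nm (visible); m=10: 581 nm (visible); m=11: 528 nm (visible); m=12: 484 nm (visible); m=13: 447 nm (visible); m=14: 415 nm (visible); m=15: 387 nm (visible); m=16: 363 nm (UV).

8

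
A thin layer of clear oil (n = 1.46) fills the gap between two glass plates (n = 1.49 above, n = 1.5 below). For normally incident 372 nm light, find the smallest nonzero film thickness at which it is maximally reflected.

63.7 nm

At the upper boundary (n = 1.49 to n = 1.46) the reflected ray undergoes no phase shift.
At the lower boundary (n = 1.46 to n = 1.5) the reflected ray undergoes a half-wave phase shift.
The two reflections differ by half a wavelength.
So the condition for constructive reflection is 2 n t = (m + ½) λ.
Minimum at m = 0: t = λ / (4 n) = 372 / (4 × 1.46) = 63.7 nm.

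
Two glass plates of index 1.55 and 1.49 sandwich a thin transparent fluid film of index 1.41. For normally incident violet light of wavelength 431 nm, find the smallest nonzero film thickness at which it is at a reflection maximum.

76.4 nm

At the upper boundary (n = 1.55 to n = 1.41) the reflected ray undergoes no phase shift.
At the lower boundary (n = 1.41 to n = 1.49) the reflected ray undergoes a half-wave phase shift.
Exactly one π shift → a net half-wave offset.
For strong reflection here: 2 n t = (m + ½) λ.
Minimum at m = 0: t = λ / (4 n) = 431 / (4 × 1.41) = 76.4 nm.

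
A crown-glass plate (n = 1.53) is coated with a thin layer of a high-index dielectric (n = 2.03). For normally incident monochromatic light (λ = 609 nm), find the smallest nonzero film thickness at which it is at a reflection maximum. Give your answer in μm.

Top surface (1.0 → 2.03): reflection off a higher-index medium gives a half-wave phase shift.
Bottom surface (2.03 → 1.53): reflection off a lower-index medium gives no phase shift.
The two reflections differ by half a wavelength.
For maximum reflection here: 2 n t = (m + ½) λ.
Minimum at m = 0: t = λ / (4 n) = 609 / (4 × 2.03) = 75.0 nm.

0.0750 μm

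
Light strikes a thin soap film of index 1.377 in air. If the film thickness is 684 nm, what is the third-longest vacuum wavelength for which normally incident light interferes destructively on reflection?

Top surface (1.0 → 1.377): reflection off a higher-index medium gives a half-wave phase shift.
At the lower boundary (n = 1.377 to n = 1.0) the reflected ray undergoes no phase shift.
Exactly one π shift → a net half-wave offset.
With one net inversion, destructive interference in reflection requires 2 n t = m λ.
λ = 2 n t / m. The third-longest wavelength is m = 3: λ = 2 × 1.377 × 684 / 3.00 = 628 nm.

628 nm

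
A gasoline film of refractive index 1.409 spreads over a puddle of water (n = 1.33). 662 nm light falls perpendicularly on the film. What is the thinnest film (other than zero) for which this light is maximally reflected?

117 nm

At the upper boundary (n = 1.0 to n = 1.409) the reflected ray undergoes a half-wave phase shift.
At the lower boundary (n = 1.409 to n = 1.33) the reflected ray undergoes no phase shift.
Net: one phase inversion between the two reflected rays.
So the condition for constructive reflection is 2 n t = (m + ½) λ.
Minimum at m = 0: t = λ / (4 n) = 662 / (4 × 1.409) = 117 nm.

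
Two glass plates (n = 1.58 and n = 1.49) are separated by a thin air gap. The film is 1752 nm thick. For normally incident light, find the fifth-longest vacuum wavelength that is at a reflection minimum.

701 nm

Top surface (1.58 → 1.0): reflection off a lower-index medium gives no phase shift.
Bottom surface (1.0 → 1.49): reflection off a higher-index medium gives a half-wave phase shift.
Exactly one π shift → a net half-wave offset.
For dark reflection here: 2 n t = m λ.
λ = 2 n t / m. The fifth-longest wavelength is m = 5: λ = 2 × 1.0 × 1752 / 5.00 = 701 nm.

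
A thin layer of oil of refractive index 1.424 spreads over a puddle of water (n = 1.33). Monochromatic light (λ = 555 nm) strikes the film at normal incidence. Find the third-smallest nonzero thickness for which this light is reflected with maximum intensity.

487 nm

Ray reflecting at the top interface goes from n = 1.0 toward n = 1.424: a half-wave phase shift.
At the lower boundary (n = 1.424 to n = 1.33) the reflected ray undergoes no phase shift.
Exactly one π shift → a net half-wave offset.
With one net inversion, constructive interference in reflection requires 2 n t = (m + ½) λ.
The third-smallest nonzero thickness corresponds to m = 2: t = (m + ½) λ / (2 n) = 2.50 × 555 / (2 × 1.424) = 487 nm.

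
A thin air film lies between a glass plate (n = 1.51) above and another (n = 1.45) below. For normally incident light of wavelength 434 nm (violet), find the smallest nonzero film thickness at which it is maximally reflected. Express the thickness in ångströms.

Top surface (1.51 → 1.0): reflection off a lower-index medium gives no phase shift.
At the lower boundary (n = 1.0 to n = 1.45) the reflected ray undergoes a half-wave phase shift.
The two reflections differ by half a wavelength.
So the condition for constructive reflection is 2 n t = (m + ½) λ.
Minimum at m = 0: t = λ / (4 n) = 434 / (4 × 1.0) = 109 nm.

1085 Å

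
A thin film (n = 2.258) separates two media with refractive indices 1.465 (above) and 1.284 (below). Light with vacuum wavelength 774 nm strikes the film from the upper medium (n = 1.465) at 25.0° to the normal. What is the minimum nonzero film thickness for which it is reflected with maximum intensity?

Top surface (1.465 → 2.258): reflection off a higher-index medium gives a half-wave phase shift.
Ray reflecting at the bottom interface goes from n = 2.258 toward n = 1.284: no phase shift.
Exactly one π shift → a net half-wave offset.
With one net inversion, constructive interference in reflection requires 2 n t cos θ_r = (m + ½) λ.
Snell's law: 1.465 sin 25.0° = 2.258 sin θ_r → sin θ_r = 0.274, cos θ_r = 0.962.
Minimum at m = 0: t = λ / (4 n cos θ_r) = 774 / (4 × 2.258 × 0.962) = 89.1 nm.

89.1 nm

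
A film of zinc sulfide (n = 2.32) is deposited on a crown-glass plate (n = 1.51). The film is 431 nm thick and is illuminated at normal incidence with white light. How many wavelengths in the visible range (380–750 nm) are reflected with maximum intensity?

Ray reflecting at the top interface goes from n = 1.0 toward n = 2.32: a half-wave phase shift.
At the lower boundary (n = 2.32 to n = 1.51) the reflected ray undergoes no phase shift.
Net: one phase inversion between the two reflected rays.
For bright reflection here: 2 n t = (m + ½) λ.
λ = 2 n t / (m + ½) = 2000 / (m + ½) nm.
m=2: 800 nm (IR); m=3: 571 nm (visible); m=4: 444 nm (visible); m=5: 364 nm (UV).

2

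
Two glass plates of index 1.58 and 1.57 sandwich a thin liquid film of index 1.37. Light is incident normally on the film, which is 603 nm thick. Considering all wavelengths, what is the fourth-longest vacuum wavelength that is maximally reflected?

472 nm

At the upper boundary (n = 1.58 to n = 1.37) the reflected ray undergoes no phase shift.
Ray reflecting at the bottom interface goes from n = 1.37 toward n = 1.57: a half-wave phase shift.
The two reflections differ by half a wavelength.
For bright reflection here: 2 n t = (m + ½) λ.
λ = 2 n t / (m + ½). The fourth-longest wavelength is m = 3: λ = 2 × 1.37 × 603 / 3.50 = 472 nm.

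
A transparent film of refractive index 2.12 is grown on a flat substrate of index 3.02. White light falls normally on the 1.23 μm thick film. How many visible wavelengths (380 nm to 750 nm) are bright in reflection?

7

Ray reflecting at the top interface goes from n = 1.0 toward n = 2.12: a half-wave phase shift.
At the lower boundary (n = 2.12 to n = 3.02) the reflected ray undergoes a half-wave phase shift.
Net: no relative phase inversion (both shifts match).
With no net inversion, constructive interference in reflection requires 2 n t = m λ.
λ = 2 n t / m = 5215 / m nm.
m=6: 869 nm (IR); m=7: 745 nm (visible); m=8: 652 nm (visible); m=9: 579 nm (visible); m=10: 522 nm (visible); m=11: 474 nm (visible); m=12: 435 nm (visible); m=13: 401 nm (visible); m=14: 373 nm (UV).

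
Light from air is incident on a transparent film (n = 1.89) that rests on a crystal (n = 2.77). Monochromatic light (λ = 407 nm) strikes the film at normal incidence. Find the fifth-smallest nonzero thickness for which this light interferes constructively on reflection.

538 nm

At the upper boundary (n = 1.0 to n = 1.89) the reflected ray undergoes a half-wave phase shift.
Ray reflecting at the bottom interface goes from n = 1.89 toward n = 2.77: a half-wave phase shift.
Zero or two π shifts → no net half-wave offset.
With no net inversion, constructive interference in reflection requires 2 n t = m λ.
The fifth-smallest nonzero thickness corresponds to m = 5: t = m λ / (2 n) = 5.00 × 407 / (2 × 1.89) = 538 nm.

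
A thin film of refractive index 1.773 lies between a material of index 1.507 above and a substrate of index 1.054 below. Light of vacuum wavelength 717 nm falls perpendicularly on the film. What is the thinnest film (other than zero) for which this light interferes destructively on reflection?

At the upper boundary (n = 1.507 to n = 1.773) the reflected ray undergoes a half-wave phase shift.
Bottom surface (1.773 → 1.054): reflection off a lower-index medium gives no phase shift.
Exactly one π shift → a net half-wave offset.
With one net inversion, destructive interference in reflection requires 2 n t = m λ.
Minimum nonzero at m = 1: t = λ / (2 n) = 717 / (2 × 1.773) = 202 nm.

202 nm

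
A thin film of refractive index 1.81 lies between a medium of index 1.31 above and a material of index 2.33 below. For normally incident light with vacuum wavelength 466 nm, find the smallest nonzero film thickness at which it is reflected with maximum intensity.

Ray reflecting at the top interface goes from n = 1.31 toward n = 1.81: a half-wave phase shift.
Bottom surface (1.81 → 2.33): reflection off a higher-index medium gives a half-wave phase shift.
The two reflections carry the same phase change, so no net offset.
With no net inversion, constructive interference in reflection requires 2 n t = m λ.
Minimum nonzero at m = 1: t = λ / (2 n) = 466 / (2 × 1.81) = 129 nm.

129 nm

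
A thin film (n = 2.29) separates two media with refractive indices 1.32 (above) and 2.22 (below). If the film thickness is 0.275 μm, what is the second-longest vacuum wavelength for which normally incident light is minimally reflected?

At the upper boundary (n = 1.32 to n = 2.29) the reflected ray undergoes a half-wave phase shift.
Ray reflecting at the bottom interface goes from n = 2.29 toward n = 2.22: no phase shift.
Exactly one π shift → a net half-wave offset.
So the condition for destructive reflection is 2 n t = m λ.
λ = 2 n t / m. The second-longest wavelength is m = 2: λ = 2 × 2.29 × 275 / 2.00 = 630 nm.

630 nm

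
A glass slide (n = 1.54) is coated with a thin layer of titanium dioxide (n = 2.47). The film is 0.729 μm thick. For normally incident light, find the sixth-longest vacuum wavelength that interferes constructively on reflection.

Ray reflecting at the top interface goes from n = 1.0 toward n = 2.47: a half-wave phase shift.
Bottom surface (2.47 → 1.54): reflection off a lower-index medium gives no phase shift.
The two reflections differ by half a wavelength.
With one net inversion, constructive interference in reflection requires 2 n t = (m + ½) λ.
λ = 2 n t / (m + ½). The sixth-longest wavelength is m = 5: λ = 2 × 2.47 × 729 / 5.50 = 655 nm.

655 nm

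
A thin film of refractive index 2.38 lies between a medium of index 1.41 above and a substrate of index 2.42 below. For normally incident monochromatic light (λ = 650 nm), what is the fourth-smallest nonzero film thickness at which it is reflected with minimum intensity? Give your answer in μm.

0.478 μm

Top surface (1.41 → 2.38): reflection off a higher-index medium gives a half-wave phase shift.
Bottom surface (2.38 → 2.42): reflection off a higher-index medium gives a half-wave phase shift.
Net: no relative phase inversion (both shifts match).
With no net inversion, destructive interference in reflection requires 2 n t = (m + ½) λ.
The fourth-smallest nonzero thickness corresponds to m = 3: t = (m + ½) λ / (2 n) = 3.50 × 650 / (2 × 2.38) = 478 nm.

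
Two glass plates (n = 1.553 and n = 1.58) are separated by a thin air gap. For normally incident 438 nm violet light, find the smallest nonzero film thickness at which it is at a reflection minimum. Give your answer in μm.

Ray reflecting at the top interface goes from n = 1.553 toward n = 1.0: no phase shift.
At the lower boundary (n = 1.0 to n = 1.58) the reflected ray undergoes a half-wave phase shift.
Net: one phase inversion between the two reflected rays.
With one net inversion, destructive interference in reflection requires 2 n t = m λ.
Minimum nonzero at m = 1: t = λ / (2 n) = 438 / (2 × 1.0) = 219 nm.

0.219 μm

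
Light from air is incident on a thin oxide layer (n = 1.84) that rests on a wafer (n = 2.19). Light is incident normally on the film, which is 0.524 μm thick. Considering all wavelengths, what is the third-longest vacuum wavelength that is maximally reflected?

Top surface (1.0 → 1.84): reflection off a higher-index medium gives a half-wave phase shift.
Ray reflecting at the bottom interface goes from n = 1.84 toward n = 2.19: a half-wave phase shift.
Net: no relative phase inversion (both shifts match).
So the condition for constructive reflection is 2 n t = m λ.
λ = 2 n t / m. The third-longest wavelength is m = 3: λ = 2 × 1.84 × 524 / 3.00 = 643 nm.

643 nm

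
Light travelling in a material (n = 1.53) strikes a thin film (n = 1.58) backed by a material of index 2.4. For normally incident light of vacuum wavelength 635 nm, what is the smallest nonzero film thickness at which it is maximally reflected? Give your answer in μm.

Ray reflecting at the top interface goes from n = 1.53 toward n = 1.58: a half-wave phase shift.
Ray reflecting at the bottom interface goes from n = 1.58 toward n = 2.4: a half-wave phase shift.
Zero or two π shifts → no net half-wave offset.
So the condition for constructive reflection is 2 n t = m λ.
The smallest nonzero thickness corresponds to m = 1: t = m λ / (2 n) = 1.00 × 635 / (2 × 1.58) = 201 nm.

0.201 μm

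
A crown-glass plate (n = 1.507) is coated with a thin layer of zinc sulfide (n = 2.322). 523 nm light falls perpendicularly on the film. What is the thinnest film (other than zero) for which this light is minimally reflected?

113 nm

Top surface (1.0 → 2.322): reflection off a higher-index medium gives a half-wave phase shift.
Bottom surface (2.322 → 1.507): reflection off a lower-index medium gives no phase shift.
The two reflections differ by half a wavelength.
For dark reflection here: 2 n t = m λ.
Minimum nonzero at m = 1: t = λ / (2 n) = 523 / (2 × 2.322) = 113 nm.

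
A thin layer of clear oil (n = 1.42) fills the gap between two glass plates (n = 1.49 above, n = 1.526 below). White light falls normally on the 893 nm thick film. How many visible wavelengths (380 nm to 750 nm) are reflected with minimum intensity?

At the upper boundary (n = 1.49 to n = 1.42) the reflected ray undergoes no phase shift.
Bottom surface (1.42 → 1.526): reflection off a higher-index medium gives a half-wave phase shift.
Net: one phase inversion between the two reflected rays.
For minimum reflection here: 2 n t = m λ.
λ = 2 n t / m = 2536 / m nm.
m=3: 845 nm (IR); m=4: 634 nm (visible); m=5: 507 nm (visible); m=6: 423 nm (visible); m=7: 362 nm (UV).

3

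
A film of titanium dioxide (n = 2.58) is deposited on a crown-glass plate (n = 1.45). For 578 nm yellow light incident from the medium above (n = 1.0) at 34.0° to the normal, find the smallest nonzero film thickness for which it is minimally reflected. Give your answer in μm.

Ray reflecting at the top interface goes from n = 1.0 toward n = 2.58: a half-wave phase shift.
Ray reflecting at the bottom interface goes from n = 2.58 toward n = 1.45: no phase shift.
The two reflections differ by half a wavelength.
With one net inversion, destructive interference in reflection requires 2 n t cos θ_r = m λ.
Snell's law: 1.0 sin 34.0° = 2.58 sin θ_r → sin θ_r = 0.217, cos θ_r = 0.976.
Minimum nonzero at m = 1: t = λ / (2 n cos θ_r) = 578 / (2 × 2.58 × 0.976) = 115 nm.

0.115 μm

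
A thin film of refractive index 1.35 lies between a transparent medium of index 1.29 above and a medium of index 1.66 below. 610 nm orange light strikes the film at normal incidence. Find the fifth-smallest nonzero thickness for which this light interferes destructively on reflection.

1017 nm

Ray reflecting at the top interface goes from n = 1.29 toward n = 1.35: a half-wave phase shift.
Bottom surface (1.35 → 1.66): reflection off a higher-index medium gives a half-wave phase shift.
The two reflections carry the same phase change, so no net offset.
So the condition for destructive reflection is 2 n t = (m + ½) λ.
The fifth-smallest nonzero thickness corresponds to m = 4: t = (m + ½) λ / (2 n) = 4.50 × 610 / (2 × 1.35) = 1017 nm.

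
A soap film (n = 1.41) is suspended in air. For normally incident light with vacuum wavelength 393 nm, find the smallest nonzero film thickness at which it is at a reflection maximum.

69.7 nm

At the upper boundary (n = 1.0 to n = 1.41) the reflected ray undergoes a half-wave phase shift.
Ray reflecting at the bottom interface goes from n = 1.41 toward n = 1.0: no phase shift.
The two reflections differ by half a wavelength.
With one net inversion, constructive interference in reflection requires 2 n t = (m + ½) λ.
Minimum at m = 0: t = λ / (4 n) = 393 / (4 × 1.41) = 69.7 nm.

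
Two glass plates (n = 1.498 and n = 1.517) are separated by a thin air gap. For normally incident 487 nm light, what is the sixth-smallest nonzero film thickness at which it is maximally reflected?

Ray reflecting at the top interface goes from n = 1.498 toward n = 1.0: no phase shift.
Bottom surface (1.0 → 1.517): reflection off a higher-index medium gives a half-wave phase shift.
Net: one phase inversion between the two reflected rays.
For strong reflection here: 2 n t = (m + ½) λ.
The sixth-smallest nonzero thickness corresponds to m = 5: t = (m + ½) λ / (2 n) = 5.50 × 487 / (2 × 1.0) = 1339 nm.

1339 nm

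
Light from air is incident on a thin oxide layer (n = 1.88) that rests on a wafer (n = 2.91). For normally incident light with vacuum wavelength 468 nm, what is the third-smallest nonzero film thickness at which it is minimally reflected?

At the upper boundary (n = 1.0 to n = 1.88) the reflected ray undergoes a half-wave phase shift.
Bottom surface (1.88 → 2.91): reflection off a higher-index medium gives a half-wave phase shift.
The two reflections carry the same phase change, so no net offset.
For minimum reflection here: 2 n t = (m + ½) λ.
The third-smallest nonzero thickness corresponds to m = 2: t = (m + ½) λ / (2 n) = 2.50 × 468 / (2 × 1.88) = 311 nm.

311 nm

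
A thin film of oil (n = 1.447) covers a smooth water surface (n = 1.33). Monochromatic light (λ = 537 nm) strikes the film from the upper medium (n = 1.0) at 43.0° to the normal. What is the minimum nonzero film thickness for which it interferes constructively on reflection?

105 nm

At the upper boundary (n = 1.0 to n = 1.447) the reflected ray undergoes a half-wave phase shift.
Ray reflecting at the bottom interface goes from n = 1.447 toward n = 1.33: no phase shift.
The two reflections differ by half a wavelength.
With one net inversion, constructive interference in reflection requires 2 n t cos θ_r = (m + ½) λ.
Snell's law: 1.0 sin 43.0° = 1.447 sin θ_r → sin θ_r = 0.471, cos θ_r = 0.882.
Minimum at m = 0: t = λ / (4 n cos θ_r) = 537 / (4 × 1.447 × 0.882) = 105 nm.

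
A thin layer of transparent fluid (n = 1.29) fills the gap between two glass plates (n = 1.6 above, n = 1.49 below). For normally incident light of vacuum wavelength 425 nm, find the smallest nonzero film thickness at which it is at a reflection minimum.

165 nm

Top surface (1.6 → 1.29): reflection off a lower-index medium gives no phase shift.
At the lower boundary (n = 1.29 to n = 1.49) the reflected ray undergoes a half-wave phase shift.
Net: one phase inversion between the two reflected rays.
So the condition for destructive reflection is 2 n t = m λ.
Minimum nonzero at m = 1: t = λ / (2 n) = 425 / (2 × 1.29) = 165 nm.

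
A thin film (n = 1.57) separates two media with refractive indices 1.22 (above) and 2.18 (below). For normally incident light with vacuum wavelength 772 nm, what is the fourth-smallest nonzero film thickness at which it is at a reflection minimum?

Top surface (1.22 → 1.57): reflection off a higher-index medium gives a half-wave phase shift.
Ray reflecting at the bottom interface goes from n = 1.57 toward n = 2.18: a half-wave phase shift.
The two reflections carry the same phase change, so no net offset.
With no net inversion, destructive interference in reflection requires 2 n t = (m + ½) λ.
The fourth-smallest nonzero thickness corresponds to m = 3: t = (m + ½) λ / (2 n) = 3.50 × 772 / (2 × 1.57) = 861 nm.

861 nm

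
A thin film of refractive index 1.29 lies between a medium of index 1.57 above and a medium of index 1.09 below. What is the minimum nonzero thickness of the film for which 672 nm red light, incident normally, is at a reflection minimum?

130 nm

Ray reflecting at the top interface goes from n = 1.57 toward n = 1.29: no phase shift.
Ray reflecting at the bottom interface goes from n = 1.29 toward n = 1.09: no phase shift.
The two reflections carry the same phase change, so no net offset.
So the condition for destructive reflection is 2 n t = (m + ½) λ.
Minimum at m = 0: t = λ / (4 n) = 672 / (4 × 1.29) = 130 nm.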